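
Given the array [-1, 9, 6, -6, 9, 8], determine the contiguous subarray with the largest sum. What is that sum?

Using Kadane's algorithm on [-1, 9, 6, -6, 9, 8]:

Scanning through the array:
Position 1 (value 9): max_ending_here = 9, max_so_far = 9
Position 2 (value 6): max_ending_here = 15, max_so_far = 15
Position 3 (value -6): max_ending_here = 9, max_so_far = 15
Position 4 (value 9): max_ending_here = 18, max_so_far = 18
Position 5 (value 8): max_ending_here = 26, max_so_far = 26

Maximum subarray: [9, 6, -6, 9, 8]
Maximum sum: 26

The maximum subarray is [9, 6, -6, 9, 8] with sum 26. This subarray runs from index 1 to index 5.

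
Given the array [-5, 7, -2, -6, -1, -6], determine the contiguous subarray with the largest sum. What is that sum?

Using Kadane's algorithm on [-5, 7, -2, -6, -1, -6]:

Scanning through the array:
Position 1 (value 7): max_ending_here = 7, max_so_far = 7
Position 2 (value -2): max_ending_here = 5, max_so_far = 7
Position 3 (value -6): max_ending_here = -1, max_so_far = 7
Position 4 (value -1): max_ending_here = -1, max_so_far = 7
Position 5 (value -6): max_ending_here = -6, max_so_far = 7

Maximum subarray: [7]
Maximum sum: 7

The maximum subarray is [7] with sum 7. This subarray runs from index 1 to index 1.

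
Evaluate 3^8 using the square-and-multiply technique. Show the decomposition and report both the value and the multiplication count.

Computing 3^8 by squaring (build up from 3^1; each line after the first costs one multiplication):

3^1 = 3
3^2 = (3^1)^2 = 3^2 = 9
3^4 = (3^2)^2 = 9^2 = 81
3^8 = (3^4)^2 = 81^2 = 6561

Result: 6561
Multiplications needed: 3 (3 lines after 3^1)

3^8 = 6561. Using exponentiation by squaring, this requires 3 multiplications. The key idea: if the exponent is even, square the half-power; if odd, multiply by the base once.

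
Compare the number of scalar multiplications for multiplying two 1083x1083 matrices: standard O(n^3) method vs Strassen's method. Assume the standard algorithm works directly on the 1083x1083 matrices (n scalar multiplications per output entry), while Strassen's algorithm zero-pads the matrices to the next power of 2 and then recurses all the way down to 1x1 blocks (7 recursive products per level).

Matrix multiplication for 1083x1083 matrices:

Strassen's algorithm requires power-of-2 dimensions. Pad 1083x1083 to 2048x2048 (next power of 2).

Standard algorithm: 1083^3 = 1270238787 multiplications
Strassen's algorithm: 7^(log2(2048)) = 7^11 = 1977326743 multiplications
Difference: 1270238787 - 1977326743 = -707087956 (Strassen uses MORE here due to padding overhead — for small or just-over-power-of-2 n, padding can outweigh the per-level savings)

Standard: 1270238787 multiplications (1083^3). Strassen: 1977326743 multiplications (7^11, after padding to 2048x2048). Strassen reduces 8 recursive multiplications to 7 at each level.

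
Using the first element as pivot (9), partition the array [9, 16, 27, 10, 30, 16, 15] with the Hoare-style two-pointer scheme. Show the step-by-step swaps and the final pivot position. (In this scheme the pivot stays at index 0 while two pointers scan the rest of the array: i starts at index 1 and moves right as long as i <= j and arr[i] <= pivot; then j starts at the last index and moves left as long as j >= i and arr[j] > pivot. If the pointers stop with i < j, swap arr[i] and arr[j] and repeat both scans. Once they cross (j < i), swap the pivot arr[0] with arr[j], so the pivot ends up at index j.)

Hoare-style two-pointer partition with pivot = 9:

Initial array: [9, 16, 27, 10, 30, 16, 15]

Pointers start at i = 1, j = 6.
i ends at 1, j ends at 0: the pointers have crossed (j < i), so scanning stops.

j = 0, so swapping arr[0] with arr[j] leaves the pivot at position 0: [9, 16, 27, 10, 30, 16, 15]
Pivot position: 0

After partitioning with pivot 9, the array becomes [9, 16, 27, 10, 30, 16, 15]. The pivot is placed at index 0. All elements to the left of the pivot are <= 9, and all elements to the right are > 9.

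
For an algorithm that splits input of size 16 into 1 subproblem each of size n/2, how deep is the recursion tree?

For divide and conquer with division factor 2:

Problem sizes at each level:
Level 0: 16
Level 1: 8
Level 2: 4
Level 3: 2
Level 4: 1

The root is level 0 and the size-1 base case is level 4 (the tree spans levels 0 through 4, i.e. 5 levels counting the root), so the depth is the number of divisions: log_2(16) = 4

The recursion tree depth is log_2(16) = 4. At each level, the problem size is divided by 2, so it takes 4 divisions to reduce to a base case of size 1. The algorithm makes 1 recursive call at each level.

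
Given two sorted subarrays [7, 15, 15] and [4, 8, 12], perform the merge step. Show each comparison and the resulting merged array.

Merging process:

Compare 7 vs 4: take 4 from right. Merged: [4]
Compare 7 vs 8: take 7 from left. Merged: [4, 7]
Compare 15 vs 8: take 8 from right. Merged: [4, 7, 8]
Compare 15 vs 12: take 12 from right. Merged: [4, 7, 8, 12]
Append remaining from left: [15, 15]. Merged: [4, 7, 8, 12, 15, 15]

Final merged array: [4, 7, 8, 12, 15, 15]
Total comparisons: 4

The merged array is [4, 7, 8, 12, 15, 15], requiring 4 comparisons. The merge step runs in O(n) time where n is the total number of elements.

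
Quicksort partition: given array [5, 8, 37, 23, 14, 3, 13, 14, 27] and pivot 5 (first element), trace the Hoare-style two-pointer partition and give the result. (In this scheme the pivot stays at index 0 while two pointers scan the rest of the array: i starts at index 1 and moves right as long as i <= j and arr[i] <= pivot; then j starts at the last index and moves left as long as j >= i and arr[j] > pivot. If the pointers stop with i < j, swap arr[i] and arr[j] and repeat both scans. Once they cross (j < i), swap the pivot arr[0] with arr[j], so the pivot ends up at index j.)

Hoare-style two-pointer partition with pivot = 5:

Initial array: [5, 8, 37, 23, 14, 3, 13, 14, 27]

Pointers start at i = 1, j = 8.
i stops at index 1 (arr[1]=8 > 5), j stops at index 5 (arr[5]=3 <= 5): swap arr[1] and arr[5], array becomes [5, 3, 37, 23, 14, 8, 13, 14, 27]
i ends at 2, j ends at 1: the pointers have crossed (j < i), so scanning stops.

Swap pivot arr[0] with arr[1] to place pivot at position 1: [3, 5, 37, 23, 14, 8, 13, 14, 27]
Pivot position: 1

After partitioning with pivot 5, the array becomes [3, 5, 37, 23, 14, 8, 13, 14, 27]. The pivot is placed at index 1. All elements to the left of the pivot are <= 5, and all elements to the right are > 5.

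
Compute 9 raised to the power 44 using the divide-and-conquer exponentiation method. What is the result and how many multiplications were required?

Computing 9^44 by squaring (build up from 9^1; each line after the first costs one multiplication):

9^1 = 9
9^2 = (9^1)^2 = 9^2 = 81
9^4 = (9^2)^2 = 81^2 = 6561
9^5 = 9 * 9^4 = 9 * 6561 = 59049
9^10 = (9^5)^2 = 59049^2 = 3486784401
9^11 = 9 * 9^10 = 9 * 3486784401 = 31381059609
9^22 = (9^11)^2 = 31381059609^2 = 984770902183611232881
9^44 = (9^22)^2 = 984770902183611232881^2 = 969773729787523602876821942164080815560161

Result: 969773729787523602876821942164080815560161
Multiplications needed: 7 (7 lines after 9^1)

9^44 = 969773729787523602876821942164080815560161. Using exponentiation by squaring, this requires 7 multiplications. The key idea: if the exponent is even, square the half-power; if odd, multiply by the base once.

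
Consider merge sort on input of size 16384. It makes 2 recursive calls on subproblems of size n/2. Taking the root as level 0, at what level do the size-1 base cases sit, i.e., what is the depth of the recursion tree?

For divide and conquer with division factor 2:

Problem sizes at each level:
Level 0: 16384
Level 1: 8192
Level 2: 4096
Level 3: 2048
Level 4: 1024
Level 5: 512
Level 6: 256
Level 7: 128
Level 8: 64
Level 9: 32
Level 10: 16
Level 11: 8
Level 12: 4
Level 13: 2
Level 14: 1

The root is level 0 and the size-1 base case is level 14 (the tree spans levels 0 through 14, i.e. 15 levels counting the root), so the depth is the number of divisions: log_2(16384) = 14

The recursion tree depth is log_2(16384) = 14. At each level, the problem size is divided by 2, so it takes 14 divisions to reduce to a base case of size 1. The algorithm makes 2 recursive calls at each level.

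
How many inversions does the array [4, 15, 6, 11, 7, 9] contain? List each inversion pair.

Finding inversions in [4, 15, 6, 11, 7, 9]:

(1, 2): arr[1]=15 > arr[2]=6
(1, 3): arr[1]=15 > arr[3]=11
(1, 4): arr[1]=15 > arr[4]=7
(1, 5): arr[1]=15 > arr[5]=9
(3, 4): arr[3]=11 > arr[4]=7
(3, 5): arr[3]=11 > arr[5]=9

Total inversions: 6

The array has 6 inversion(s): (1,2), (1,3), (1,4), (1,5), (3,4), (3,5). Each pair (i,j) satisfies i < j and arr[i] > arr[j].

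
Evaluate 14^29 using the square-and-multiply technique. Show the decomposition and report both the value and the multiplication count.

Computing 14^29 by squaring (build up from 14^1; each line after the first costs one multiplication):

14^1 = 14
14^2 = (14^1)^2 = 14^2 = 196
14^3 = 14 * 14^2 = 14 * 196 = 2744
14^6 = (14^3)^2 = 2744^2 = 7529536
14^7 = 14 * 14^6 = 14 * 7529536 = 105413504
14^14 = (14^7)^2 = 105413504^2 = 11112006825558016
14^28 = (14^14)^2 = 11112006825558016^2 = 123476695691247935826229781856256
14^29 = 14 * 14^28 = 14 * 123476695691247935826229781856256 = 1728673739677471101567216945987584

Result: 1728673739677471101567216945987584
Multiplications needed: 7 (7 lines after 14^1)

14^29 = 1728673739677471101567216945987584. Using exponentiation by squaring, this requires 7 multiplications. The key idea: if the exponent is even, square the half-power; if odd, multiply by the base once.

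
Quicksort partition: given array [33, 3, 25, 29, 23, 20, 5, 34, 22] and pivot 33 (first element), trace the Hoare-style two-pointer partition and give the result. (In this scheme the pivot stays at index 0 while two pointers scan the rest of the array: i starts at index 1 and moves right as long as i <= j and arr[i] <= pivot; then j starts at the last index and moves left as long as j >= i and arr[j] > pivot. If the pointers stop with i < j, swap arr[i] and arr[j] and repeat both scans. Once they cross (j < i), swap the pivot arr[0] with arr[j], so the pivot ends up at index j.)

Hoare-style two-pointer partition with pivot = 33:

Initial array: [33, 3, 25, 29, 23, 20, 5, 34, 22]

Pointers start at i = 1, j = 8.
i stops at index 7 (arr[7]=34 > 33), j stops at index 8 (arr[8]=22 <= 33): swap arr[7] and arr[8], array becomes [33, 3, 25, 29, 23, 20, 5, 22, 34]
i ends at 8, j ends at 7: the pointers have crossed (j < i), so scanning stops.

Swap pivot arr[0] with arr[7] to place pivot at position 7: [22, 3, 25, 29, 23, 20, 5, 33, 34]
Pivot position: 7

After partitioning with pivot 33, the array becomes [22, 3, 25, 29, 23, 20, 5, 33, 34]. The pivot is placed at index 7. All elements to the left of the pivot are <= 33, and all elements to the right are > 33.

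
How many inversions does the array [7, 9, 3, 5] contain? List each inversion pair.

Finding inversions in [7, 9, 3, 5]:

(0, 2): arr[0]=7 > arr[2]=3
(0, 3): arr[0]=7 > arr[3]=5
(1, 2): arr[1]=9 > arr[2]=3
(1, 3): arr[1]=9 > arr[3]=5

Total inversions: 4

The array has 4 inversion(s): (0,2), (0,3), (1,2), (1,3). Each pair (i,j) satisfies i < j and arr[i] > arr[j].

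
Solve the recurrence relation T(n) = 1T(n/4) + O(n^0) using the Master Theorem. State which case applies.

Master Theorem for T(n) = 1T(n/4) + O(n^0):

a = 1, b = 4, c = 0
log_b(a) = log_4(1) = 0.0000

Case 2: c = 0 = log_4(1) = 0.0000
T(n) = O(n^0 log n) = O(log n)

For T(n) = 1T(n/4) + O(n^0): log_4(1) = 0.0000. This is Case 2 of the Master Theorem (c = log_b(a), equal work at all levels), giving O(log n).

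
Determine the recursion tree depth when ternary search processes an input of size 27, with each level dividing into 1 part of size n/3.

For divide and conquer with division factor 3:

Problem sizes at each level:
Level 0: 27
Level 1: 9
Level 2: 3
Level 3: 1

The root is level 0 and the size-1 base case is level 3 (the tree spans levels 0 through 3, i.e. 4 levels counting the root), so the depth is the number of divisions: log_3(27) = 3

The recursion tree depth is log_3(27) = 3. At each level, the problem size is divided by 3, so it takes 3 divisions to reduce to a base case of size 1. The algorithm makes 1 recursive call at each level.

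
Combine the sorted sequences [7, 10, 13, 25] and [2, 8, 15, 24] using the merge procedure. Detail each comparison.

Merging process:

Compare 7 vs 2: take 2 from right. Merged: [2]
Compare 7 vs 8: take 7 from left. Merged: [2, 7]
Compare 10 vs 8: take 8 from right. Merged: [2, 7, 8]
Compare 10 vs 15: take 10 from left. Merged: [2, 7, 8, 10]
Compare 13 vs 15: take 13 from left. Merged: [2, 7, 8, 10, 13]
Compare 25 vs 15: take 15 from right. Merged: [2, 7, 8, 10, 13, 15]
Compare 25 vs 24: take 24 from right. Merged: [2, 7, 8, 10, 13, 15, 24]
Append remaining from left: [25]. Merged: [2, 7, 8, 10, 13, 15, 24, 25]

Final merged array: [2, 7, 8, 10, 13, 15, 24, 25]
Total comparisons: 7

The merged array is [2, 7, 8, 10, 13, 15, 24, 25], requiring 7 comparisons. The merge step runs in O(n) time where n is the total number of elements.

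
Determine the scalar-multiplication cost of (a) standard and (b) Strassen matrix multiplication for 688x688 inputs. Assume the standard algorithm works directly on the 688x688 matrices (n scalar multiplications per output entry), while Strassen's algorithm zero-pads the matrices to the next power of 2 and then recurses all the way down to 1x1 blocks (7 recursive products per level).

Matrix multiplication for 688x688 matrices:

Strassen's algorithm requires power-of-2 dimensions. Pad 688x688 to 1024x1024 (next power of 2).

Standard algorithm: 688^3 = 325660672 multiplications
Strassen's algorithm: 7^(log2(1024)) = 7^10 = 282475249 multiplications
Savings: 325660672 - 282475249 = 43185423 multiplications

Standard: 325660672 multiplications (688^3). Strassen: 282475249 multiplications (7^10, after padding to 1024x1024). Strassen reduces 8 recursive multiplications to 7 at each level.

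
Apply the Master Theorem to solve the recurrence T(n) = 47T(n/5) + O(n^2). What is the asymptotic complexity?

Master Theorem for T(n) = 47T(n/5) + O(n^2):

a = 47, b = 5, c = 2
log_b(a) = log_5(47) = 2.3922

Case 1: c = 2 < log_5(47) = 2.3922
T(n) = O(n^(log_5 47))

For T(n) = 47T(n/5) + O(n^2): log_5(47) = 2.3922. This is Case 1 of the Master Theorem (c < log_b(a), work dominated by leaves), giving O(n^(log_5 47)).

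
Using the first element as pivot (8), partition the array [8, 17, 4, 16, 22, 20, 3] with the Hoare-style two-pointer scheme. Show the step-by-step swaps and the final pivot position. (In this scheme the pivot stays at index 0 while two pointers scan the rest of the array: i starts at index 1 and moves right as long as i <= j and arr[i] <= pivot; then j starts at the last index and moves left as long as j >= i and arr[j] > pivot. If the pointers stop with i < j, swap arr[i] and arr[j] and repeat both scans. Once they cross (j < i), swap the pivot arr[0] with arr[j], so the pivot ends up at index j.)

Hoare-style two-pointer partition with pivot = 8:

Initial array: [8, 17, 4, 16, 22, 20, 3]

Pointers start at i = 1, j = 6.
i stops at index 1 (arr[1]=17 > 8), j stops at index 6 (arr[6]=3 <= 8): swap arr[1] and arr[6], array becomes [8, 3, 4, 16, 22, 20, 17]
i ends at 3, j ends at 2: the pointers have crossed (j < i), so scanning stops.

Swap pivot arr[0] with arr[2] to place pivot at position 2: [4, 3, 8, 16, 22, 20, 17]
Pivot position: 2

After partitioning with pivot 8, the array becomes [4, 3, 8, 16, 22, 20, 17]. The pivot is placed at index 2. All elements to the left of the pivot are <= 8, and all elements to the right are > 8.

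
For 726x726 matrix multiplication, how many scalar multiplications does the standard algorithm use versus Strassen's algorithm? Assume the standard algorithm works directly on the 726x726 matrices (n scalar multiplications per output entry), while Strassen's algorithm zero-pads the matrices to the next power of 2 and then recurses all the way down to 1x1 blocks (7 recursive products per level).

Matrix multiplication for 726x726 matrices:

Strassen's algorithm requires power-of-2 dimensions. Pad 726x726 to 1024x1024 (next power of 2).

Standard algorithm: 726^3 = 382657176 multiplications
Strassen's algorithm: 7^(log2(1024)) = 7^10 = 282475249 multiplications
Savings: 382657176 - 282475249 = 100181927 multiplications

Standard: 382657176 multiplications (726^3). Strassen: 282475249 multiplications (7^10, after padding to 1024x1024). Strassen reduces 8 recursive multiplications to 7 at each level.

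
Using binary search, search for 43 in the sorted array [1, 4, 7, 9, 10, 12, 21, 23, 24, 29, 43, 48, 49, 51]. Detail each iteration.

Binary search for 43 in [1, 4, 7, 9, 10, 12, 21, 23, 24, 29, 43, 48, 49, 51]:

lo=0, hi=13, mid=6, arr[mid]=21 -> 21 < 43, search right half
lo=7, hi=13, mid=10, arr[mid]=43 -> Found target at index 10!

Binary search finds 43 at index 10 after 2 comparisons. The search repeatedly halves the search space by comparing with the middle element.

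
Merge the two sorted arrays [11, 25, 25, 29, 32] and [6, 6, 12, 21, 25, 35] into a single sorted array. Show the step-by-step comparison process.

Merging process:

Compare 11 vs 6: take 6 from right. Merged: [6]
Compare 11 vs 6: take 6 from right. Merged: [6, 6]
Compare 11 vs 12: take 11 from left. Merged: [6, 6, 11]
Compare 25 vs 12: take 12 from right. Merged: [6, 6, 11, 12]
Compare 25 vs 21: take 21 from right. Merged: [6, 6, 11, 12, 21]
Compare 25 vs 25: take 25 from left. Merged: [6, 6, 11, 12, 21, 25]
Compare 25 vs 25: take 25 from left. Merged: [6, 6, 11, 12, 21, 25, 25]
Compare 29 vs 25: take 25 from right. Merged: [6, 6, 11, 12, 21, 25, 25, 25]
Compare 29 vs 35: take 29 from left. Merged: [6, 6, 11, 12, 21, 25, 25, 25, 29]
Compare 32 vs 35: take 32 from left. Merged: [6, 6, 11, 12, 21, 25, 25, 25, 29, 32]
Append remaining from right: [35]. Merged: [6, 6, 11, 12, 21, 25, 25, 25, 29, 32, 35]

Final merged array: [6, 6, 11, 12, 21, 25, 25, 25, 29, 32, 35]
Total comparisons: 10

The merged array is [6, 6, 11, 12, 21, 25, 25, 25, 29, 32, 35], requiring 10 comparisons. The merge step runs in O(n) time where n is the total number of elements.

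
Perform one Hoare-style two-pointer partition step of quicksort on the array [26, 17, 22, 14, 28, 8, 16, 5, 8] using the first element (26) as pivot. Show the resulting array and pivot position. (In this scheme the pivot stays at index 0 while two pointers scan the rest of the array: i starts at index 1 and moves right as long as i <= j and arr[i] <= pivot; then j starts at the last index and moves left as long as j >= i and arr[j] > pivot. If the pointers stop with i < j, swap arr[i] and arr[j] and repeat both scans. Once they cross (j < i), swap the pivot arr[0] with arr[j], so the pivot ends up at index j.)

Hoare-style two-pointer partition with pivot = 26:

Initial array: [26, 17, 22, 14, 28, 8, 16, 5, 8]

Pointers start at i = 1, j = 8.
i stops at index 4 (arr[4]=28 > 26), j stops at index 8 (arr[8]=8 <= 26): swap arr[4] and arr[8], array becomes [26, 17, 22, 14, 8, 8, 16, 5, 28]
i ends at 8, j ends at 7: the pointers have crossed (j < i), so scanning stops.

Swap pivot arr[0] with arr[7] to place pivot at position 7: [5, 17, 22, 14, 8, 8, 16, 26, 28]
Pivot position: 7

After partitioning with pivot 26, the array becomes [5, 17, 22, 14, 8, 8, 16, 26, 28]. The pivot is placed at index 7. All elements to the left of the pivot are <= 26, and all elements to the right are > 26.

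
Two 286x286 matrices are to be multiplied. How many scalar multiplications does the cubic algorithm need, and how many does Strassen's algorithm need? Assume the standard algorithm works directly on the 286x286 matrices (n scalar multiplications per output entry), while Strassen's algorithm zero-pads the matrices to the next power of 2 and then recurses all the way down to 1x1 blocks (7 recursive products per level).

Matrix multiplication for 286x286 matrices:

Strassen's algorithm requires power-of-2 dimensions. Pad 286x286 to 512x512 (next power of 2).

Standard algorithm: 286^3 = 23393656 multiplications
Strassen's algorithm: 7^(log2(512)) = 7^9 = 40353607 multiplications
Difference: 23393656 - 40353607 = -16959951 (Strassen uses MORE here due to padding overhead — for small or just-over-power-of-2 n, padding can outweigh the per-level savings)

Standard: 23393656 multiplications (286^3). Strassen: 40353607 multiplications (7^9, after padding to 512x512). Strassen reduces 8 recursive multiplications to 7 at each level.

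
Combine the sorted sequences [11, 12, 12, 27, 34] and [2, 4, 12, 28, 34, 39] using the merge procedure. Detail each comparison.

Merging process:

Compare 11 vs 2: take 2 from right. Merged: [2]
Compare 11 vs 4: take 4 from right. Merged: [2, 4]
Compare 11 vs 12: take 11 from left. Merged: [2, 4, 11]
Compare 12 vs 12: take 12 from left. Merged: [2, 4, 11, 12]
Compare 12 vs 12: take 12 from left. Merged: [2, 4, 11, 12, 12]
Compare 27 vs 12: take 12 from right. Merged: [2, 4, 11, 12, 12, 12]
Compare 27 vs 28: take 27 from left. Merged: [2, 4, 11, 12, 12, 12, 27]
Compare 34 vs 28: take 28 from right. Merged: [2, 4, 11, 12, 12, 12, 27, 28]
Compare 34 vs 34: take 34 from left. Merged: [2, 4, 11, 12, 12, 12, 27, 28, 34]
Append remaining from right: [34, 39]. Merged: [2, 4, 11, 12, 12, 12, 27, 28, 34, 34, 39]

Final merged array: [2, 4, 11, 12, 12, 12, 27, 28, 34, 34, 39]
Total comparisons: 9

The merged array is [2, 4, 11, 12, 12, 12, 27, 28, 34, 34, 39], requiring 9 comparisons. The merge step runs in O(n) time where n is the total number of elements.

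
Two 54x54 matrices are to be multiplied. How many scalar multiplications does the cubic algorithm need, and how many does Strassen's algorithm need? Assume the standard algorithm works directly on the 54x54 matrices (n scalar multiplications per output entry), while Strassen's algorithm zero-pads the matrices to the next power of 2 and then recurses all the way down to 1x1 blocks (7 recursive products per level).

Matrix multiplication for 54x54 matrices:

Strassen's algorithm requires power-of-2 dimensions. Pad 54x54 to 64x64 (next power of 2).

Standard algorithm: 54^3 = 157464 multiplications
Strassen's algorithm: 7^(log2(64)) = 7^6 = 117649 multiplications
Savings: 157464 - 117649 = 39815 multiplications

Standard: 157464 multiplications (54^3). Strassen: 117649 multiplications (7^6, after padding to 64x64). Strassen reduces 8 recursive multiplications to 7 at each level.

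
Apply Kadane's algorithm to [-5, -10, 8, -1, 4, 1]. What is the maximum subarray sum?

Using Kadane's algorithm on [-5, -10, 8, -1, 4, 1]:

Scanning through the array:
Position 1 (value -10): max_ending_here = -10, max_so_far = -5
Position 2 (value 8): max_ending_here = 8, max_so_far = 8
Position 3 (value -1): max_ending_here = 7, max_so_far = 8
Position 4 (value 4): max_ending_here = 11, max_so_far = 11
Position 5 (value 1): max_ending_here = 12, max_so_far = 12

Maximum subarray: [8, -1, 4, 1]
Maximum sum: 12

The maximum subarray is [8, -1, 4, 1] with sum 12. This subarray runs from index 2 to index 5.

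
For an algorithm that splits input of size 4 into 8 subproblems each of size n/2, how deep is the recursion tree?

For divide and conquer with division factor 2:

Problem sizes at each level:
Level 0: 4
Level 1: 2
Level 2: 1

The root is level 0 and the size-1 base case is level 2 (the tree spans levels 0 through 2, i.e. 3 levels counting the root), so the depth is the number of divisions: log_2(4) = 2

The recursion tree depth is log_2(4) = 2. At each level, the problem size is divided by 2, so it takes 2 divisions to reduce to a base case of size 1. The algorithm makes 8 recursive calls at each level.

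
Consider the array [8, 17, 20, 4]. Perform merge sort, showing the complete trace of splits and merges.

Merge sort trace:

Split: [8, 17, 20, 4] -> [8, 17] and [20, 4]
  Split: [8, 17] -> [8] and [17]
  Merge: [8] + [17] -> [8, 17]
  Split: [20, 4] -> [20] and [4]
  Merge: [20] + [4] -> [4, 20]
Merge: [8, 17] + [4, 20] -> [4, 8, 17, 20]

Final sorted array: [4, 8, 17, 20]

The merge sort proceeds by recursively splitting the array and merging sorted halves.
After all merges, the sorted array is [4, 8, 17, 20].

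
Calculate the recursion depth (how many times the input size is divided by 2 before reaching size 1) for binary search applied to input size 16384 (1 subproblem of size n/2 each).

For divide and conquer with division factor 2:

Problem sizes at each level:
Level 0: 16384
Level 1: 8192
Level 2: 4096
Level 3: 2048
Level 4: 1024
Level 5: 512
Level 6: 256
Level 7: 128
Level 8: 64
Level 9: 32
Level 10: 16
Level 11: 8
Level 12: 4
Level 13: 2
Level 14: 1

The root is level 0 and the size-1 base case is level 14 (the tree spans levels 0 through 14, i.e. 15 levels counting the root), so the depth is the number of divisions: log_2(16384) = 14

The recursion tree depth is log_2(16384) = 14. At each level, the problem size is divided by 2, so it takes 14 divisions to reduce to a base case of size 1. The algorithm makes 1 recursive call at each level.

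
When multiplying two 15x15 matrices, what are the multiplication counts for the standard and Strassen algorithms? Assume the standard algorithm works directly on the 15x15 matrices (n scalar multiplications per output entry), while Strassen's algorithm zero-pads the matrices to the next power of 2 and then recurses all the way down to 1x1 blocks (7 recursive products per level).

Matrix multiplication for 15x15 matrices:

Strassen's algorithm requires power-of-2 dimensions. Pad 15x15 to 16x16 (next power of 2).

Standard algorithm: 15^3 = 3375 multiplications
Strassen's algorithm: 7^(log2(16)) = 7^4 = 2401 multiplications
Savings: 3375 - 2401 = 974 multiplications

Standard: 3375 multiplications (15^3). Strassen: 2401 multiplications (7^4, after padding to 16x16). Strassen reduces 8 recursive multiplications to 7 at each level.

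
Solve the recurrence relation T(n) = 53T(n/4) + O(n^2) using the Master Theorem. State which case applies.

Master Theorem for T(n) = 53T(n/4) + O(n^2):

a = 53, b = 4, c = 2
log_b(a) = log_4(53) = 2.8640

Case 1: c = 2 < log_4(53) = 2.8640
T(n) = O(n^(log_4 53))

For T(n) = 53T(n/4) + O(n^2): log_4(53) = 2.8640. This is Case 1 of the Master Theorem (c < log_b(a), work dominated by leaves), giving O(n^(log_4 53)).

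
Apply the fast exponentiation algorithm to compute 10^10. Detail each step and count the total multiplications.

Computing 10^10 by squaring (build up from 10^1; each line after the first costs one multiplication):

10^1 = 10
10^2 = (10^1)^2 = 10^2 = 100
10^4 = (10^2)^2 = 100^2 = 10000
10^5 = 10 * 10^4 = 10 * 10000 = 100000
10^10 = (10^5)^2 = 100000^2 = 10000000000

Result: 10000000000
Multiplications needed: 4 (4 lines after 10^1)

10^10 = 10000000000. Using exponentiation by squaring, this requires 4 multiplications. The key idea: if the exponent is even, square the half-power; if odd, multiply by the base once.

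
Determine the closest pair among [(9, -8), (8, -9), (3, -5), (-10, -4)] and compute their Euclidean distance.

Computing all pairwise distances among 4 points:

d((9, -8), (8, -9)) = 1.4142 <-- minimum
d((9, -8), (3, -5)) = 6.7082
d((9, -8), (-10, -4)) = 19.4165
d((8, -9), (3, -5)) = 6.4031
d((8, -9), (-10, -4)) = 18.6815
d((3, -5), (-10, -4)) = 13.0384

Closest pair: (9, -8) and (8, -9) with distance 1.4142

The closest pair is (9, -8) and (8, -9) with Euclidean distance 1.4142. For 4 points, brute-force pairwise comparison is shown above. For large n, the divide-and-conquer algorithm (sort by x, recurse on halves, check the dividing strip) achieves O(n log n).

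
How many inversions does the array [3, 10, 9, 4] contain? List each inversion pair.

Finding inversions in [3, 10, 9, 4]:

(1, 2): arr[1]=10 > arr[2]=9
(1, 3): arr[1]=10 > arr[3]=4
(2, 3): arr[2]=9 > arr[3]=4

Total inversions: 3

The array has 3 inversion(s): (1,2), (1,3), (2,3). Each pair (i,j) satisfies i < j and arr[i] > arr[j].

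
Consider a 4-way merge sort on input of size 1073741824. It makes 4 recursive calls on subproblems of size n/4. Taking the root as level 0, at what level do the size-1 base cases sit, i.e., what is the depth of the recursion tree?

For divide and conquer with division factor 4:

Problem sizes at each level:
Level 0: 1073741824
Level 1: 268435456
Level 2: 67108864
Level 3: 16777216
Level 4: 4194304
Level 5: 1048576
Level 6: 262144
Level 7: 65536
Level 8: 16384
Level 9: 4096
Level 10: 1024
Level 11: 256
Level 12: 64
Level 13: 16
Level 14: 4
Level 15: 1

The root is level 0 and the size-1 base case is level 15 (the tree spans levels 0 through 15, i.e. 16 levels counting the root), so the depth is the number of divisions: log_4(1073741824) = 15

The recursion tree depth is log_4(1073741824) = 15. At each level, the problem size is divided by 4, so it takes 15 divisions to reduce to a base case of size 1. The algorithm makes 4 recursive calls at each level.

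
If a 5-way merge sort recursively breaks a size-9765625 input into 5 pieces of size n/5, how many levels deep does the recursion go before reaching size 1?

For divide and conquer with division factor 5:

Problem sizes at each level:
Level 0: 9765625
Level 1: 1953125
Level 2: 390625
Level 3: 78125
Level 4: 15625
Level 5: 3125
Level 6: 625
Level 7: 125
Level 8: 25
Level 9: 5
Level 10: 1

The root is level 0 and the size-1 base case is level 10 (the tree spans levels 0 through 10, i.e. 11 levels counting the root), so the depth is the number of divisions: log_5(9765625) = 10

The recursion tree depth is log_5(9765625) = 10. At each level, the problem size is divided by 5, so it takes 10 divisions to reduce to a base case of size 1. The algorithm makes 5 recursive calls at each level.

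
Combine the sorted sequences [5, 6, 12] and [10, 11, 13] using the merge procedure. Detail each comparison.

Merging process:

Compare 5 vs 10: take 5 from left. Merged: [5]
Compare 6 vs 10: take 6 from left. Merged: [5, 6]
Compare 12 vs 10: take 10 from right. Merged: [5, 6, 10]
Compare 12 vs 11: take 11 from right. Merged: [5, 6, 10, 11]
Compare 12 vs 13: take 12 from left. Merged: [5, 6, 10, 11, 12]
Append remaining from right: [13]. Merged: [5, 6, 10, 11, 12, 13]

Final merged array: [5, 6, 10, 11, 12, 13]
Total comparisons: 5

The merged array is [5, 6, 10, 11, 12, 13], requiring 5 comparisons. The merge step runs in O(n) time where n is the total number of elements.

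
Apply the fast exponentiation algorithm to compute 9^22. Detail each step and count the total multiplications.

Computing 9^22 by squaring (build up from 9^1; each line after the first costs one multiplication):

9^1 = 9
9^2 = (9^1)^2 = 9^2 = 81
9^4 = (9^2)^2 = 81^2 = 6561
9^5 = 9 * 9^4 = 9 * 6561 = 59049
9^10 = (9^5)^2 = 59049^2 = 3486784401
9^11 = 9 * 9^10 = 9 * 3486784401 = 31381059609
9^22 = (9^11)^2 = 31381059609^2 = 984770902183611232881

Result: 984770902183611232881
Multiplications needed: 6 (6 lines after 9^1)

9^22 = 984770902183611232881. Using exponentiation by squaring, this requires 6 multiplications. The key idea: if the exponent is even, square the half-power; if odd, multiply by the base once.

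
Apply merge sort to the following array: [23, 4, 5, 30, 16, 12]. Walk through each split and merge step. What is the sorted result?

Merge sort trace:

Split: [23, 4, 5, 30, 16, 12] -> [23, 4, 5] and [30, 16, 12]
  Split: [23, 4, 5] -> [23] and [4, 5]
    Split: [4, 5] -> [4] and [5]
    Merge: [4] + [5] -> [4, 5]
  Merge: [23] + [4, 5] -> [4, 5, 23]
  Split: [30, 16, 12] -> [30] and [16, 12]
    Split: [16, 12] -> [16] and [12]
    Merge: [16] + [12] -> [12, 16]
  Merge: [30] + [12, 16] -> [12, 16, 30]
Merge: [4, 5, 23] + [12, 16, 30] -> [4, 5, 12, 16, 23, 30]

Final sorted array: [4, 5, 12, 16, 23, 30]

The merge sort proceeds by recursively splitting the array and merging sorted halves.
After all merges, the sorted array is [4, 5, 12, 16, 23, 30].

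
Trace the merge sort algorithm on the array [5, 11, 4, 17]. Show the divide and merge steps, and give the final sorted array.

Merge sort trace:

Split: [5, 11, 4, 17] -> [5, 11] and [4, 17]
  Split: [5, 11] -> [5] and [11]
  Merge: [5] + [11] -> [5, 11]
  Split: [4, 17] -> [4] and [17]
  Merge: [4] + [17] -> [4, 17]
Merge: [5, 11] + [4, 17] -> [4, 5, 11, 17]

Final sorted array: [4, 5, 11, 17]

The merge sort proceeds by recursively splitting the array and merging sorted halves.
After all merges, the sorted array is [4, 5, 11, 17].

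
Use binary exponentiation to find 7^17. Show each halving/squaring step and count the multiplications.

Computing 7^17 by squaring (build up from 7^1; each line after the first costs one multiplication):

7^1 = 7
7^2 = (7^1)^2 = 7^2 = 49
7^4 = (7^2)^2 = 49^2 = 2401
7^8 = (7^4)^2 = 2401^2 = 5764801
7^16 = (7^8)^2 = 5764801^2 = 33232930569601
7^17 = 7 * 7^16 = 7 * 33232930569601 = 232630513987207

Result: 232630513987207
Multiplications needed: 5 (5 lines after 7^1)

7^17 = 232630513987207. Using exponentiation by squaring, this requires 5 multiplications. The key idea: if the exponent is even, square the half-power; if odd, multiply by the base once.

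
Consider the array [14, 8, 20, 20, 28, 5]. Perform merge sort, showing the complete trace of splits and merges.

Merge sort trace:

Split: [14, 8, 20, 20, 28, 5] -> [14, 8, 20] and [20, 28, 5]
  Split: [14, 8, 20] -> [14] and [8, 20]
    Split: [8, 20] -> [8] and [20]
    Merge: [8] + [20] -> [8, 20]
  Merge: [14] + [8, 20] -> [8, 14, 20]
  Split: [20, 28, 5] -> [20] and [28, 5]
    Split: [28, 5] -> [28] and [5]
    Merge: [28] + [5] -> [5, 28]
  Merge: [20] + [5, 28] -> [5, 20, 28]
Merge: [8, 14, 20] + [5, 20, 28] -> [5, 8, 14, 20, 20, 28]

Final sorted array: [5, 8, 14, 20, 20, 28]

The merge sort proceeds by recursively splitting the array and merging sorted halves.
After all merges, the sorted array is [5, 8, 14, 20, 20, 28].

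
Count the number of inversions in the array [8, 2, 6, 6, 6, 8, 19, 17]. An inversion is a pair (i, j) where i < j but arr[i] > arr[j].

Finding inversions in [8, 2, 6, 6, 6, 8, 19, 17]:

(0, 1): arr[0]=8 > arr[1]=2
(0, 2): arr[0]=8 > arr[2]=6
(0, 3): arr[0]=8 > arr[3]=6
(0, 4): arr[0]=8 > arr[4]=6
(6, 7): arr[6]=19 > arr[7]=17

Total inversions: 5

The array has 5 inversion(s): (0,1), (0,2), (0,3), (0,4), (6,7). Each pair (i,j) satisfies i < j and arr[i] > arr[j].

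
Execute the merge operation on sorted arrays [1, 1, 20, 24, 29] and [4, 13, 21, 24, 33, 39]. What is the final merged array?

Merging process:

Compare 1 vs 4: take 1 from left. Merged: [1]
Compare 1 vs 4: take 1 from left. Merged: [1, 1]
Compare 20 vs 4: take 4 from right. Merged: [1, 1, 4]
Compare 20 vs 13: take 13 from right. Merged: [1, 1, 4, 13]
Compare 20 vs 21: take 20 from left. Merged: [1, 1, 4, 13, 20]
Compare 24 vs 21: take 21 from right. Merged: [1, 1, 4, 13, 20, 21]
Compare 24 vs 24: take 24 from left. Merged: [1, 1, 4, 13, 20, 21, 24]
Compare 29 vs 24: take 24 from right. Merged: [1, 1, 4, 13, 20, 21, 24, 24]
Compare 29 vs 33: take 29 from left. Merged: [1, 1, 4, 13, 20, 21, 24, 24, 29]
Append remaining from right: [33, 39]. Merged: [1, 1, 4, 13, 20, 21, 24, 24, 29, 33, 39]

Final merged array: [1, 1, 4, 13, 20, 21, 24, 24, 29, 33, 39]
Total comparisons: 9

The merged array is [1, 1, 4, 13, 20, 21, 24, 24, 29, 33, 39], requiring 9 comparisons. The merge step runs in O(n) time where n is the total number of elements.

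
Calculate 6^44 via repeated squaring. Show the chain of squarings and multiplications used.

Computing 6^44 by squaring (build up from 6^1; each line after the first costs one multiplication):

6^1 = 6
6^2 = (6^1)^2 = 6^2 = 36
6^4 = (6^2)^2 = 36^2 = 1296
6^5 = 6 * 6^4 = 6 * 1296 = 7776
6^10 = (6^5)^2 = 7776^2 = 60466176
6^11 = 6 * 6^10 = 6 * 60466176 = 362797056
6^22 = (6^11)^2 = 362797056^2 = 131621703842267136
6^44 = (6^22)^2 = 131621703842267136^2 = 17324272922341479351919144385642496

Result: 17324272922341479351919144385642496
Multiplications needed: 7 (7 lines after 6^1)

6^44 = 17324272922341479351919144385642496. Using exponentiation by squaring, this requires 7 multiplications. The key idea: if the exponent is even, square the half-power; if odd, multiply by the base once.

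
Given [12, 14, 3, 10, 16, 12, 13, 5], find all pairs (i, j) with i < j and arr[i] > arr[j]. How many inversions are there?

Finding inversions in [12, 14, 3, 10, 16, 12, 13, 5]:

(0, 2): arr[0]=12 > arr[2]=3
(0, 3): arr[0]=12 > arr[3]=10
(0, 7): arr[0]=12 > arr[7]=5
(1, 2): arr[1]=14 > arr[2]=3
(1, 3): arr[1]=14 > arr[3]=10
(1, 5): arr[1]=14 > arr[5]=12
(1, 6): arr[1]=14 > arr[6]=13
(1, 7): arr[1]=14 > arr[7]=5
(3, 7): arr[3]=10 > arr[7]=5
(4, 5): arr[4]=16 > arr[5]=12
(4, 6): arr[4]=16 > arr[6]=13
(4, 7): arr[4]=16 > arr[7]=5
(5, 7): arr[5]=12 > arr[7]=5
(6, 7): arr[6]=13 > arr[7]=5

Total inversions: 14

The array has 14 inversion(s): (0,2), (0,3), (0,7), (1,2), (1,3), (1,5), (1,6), (1,7), (3,7), (4,5), (4,6), (4,7), (5,7), (6,7). Each pair (i,j) satisfies i < j and arr[i] > arr[j].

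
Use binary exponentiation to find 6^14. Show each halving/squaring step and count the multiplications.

Computing 6^14 by squaring (build up from 6^1; each line after the first costs one multiplication):

6^1 = 6
6^2 = (6^1)^2 = 6^2 = 36
6^3 = 6 * 6^2 = 6 * 36 = 216
6^6 = (6^3)^2 = 216^2 = 46656
6^7 = 6 * 6^6 = 6 * 46656 = 279936
6^14 = (6^7)^2 = 279936^2 = 78364164096

Result: 78364164096
Multiplications needed: 5 (5 lines after 6^1)

6^14 = 78364164096. Using exponentiation by squaring, this requires 5 multiplications. The key idea: if the exponent is even, square the half-power; if odd, multiply by the base once.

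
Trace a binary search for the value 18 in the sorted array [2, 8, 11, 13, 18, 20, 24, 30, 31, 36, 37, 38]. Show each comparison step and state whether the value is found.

Binary search for 18 in [2, 8, 11, 13, 18, 20, 24, 30, 31, 36, 37, 38]:

lo=0, hi=11, mid=5, arr[mid]=20 -> 20 > 18, search left half
lo=0, hi=4, mid=2, arr[mid]=11 -> 11 < 18, search right half
lo=3, hi=4, mid=3, arr[mid]=13 -> 13 < 18, search right half
lo=4, hi=4, mid=4, arr[mid]=18 -> Found target at index 4!

Binary search finds 18 at index 4 after 4 comparisons. The search repeatedly halves the search space by comparing with the middle element.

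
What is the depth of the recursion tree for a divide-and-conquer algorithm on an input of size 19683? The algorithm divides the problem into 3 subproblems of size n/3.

For divide and conquer with division factor 3:

Problem sizes at each level:
Level 0: 19683
Level 1: 6561
Level 2: 2187
Level 3: 729
Level 4: 243
Level 5: 81
Level 6: 27
Level 7: 9
Level 8: 3
Level 9: 1

The root is level 0 and the size-1 base case is level 9 (the tree spans levels 0 through 9, i.e. 10 levels counting the root), so the depth is the number of divisions: log_3(19683) = 9

The recursion tree depth is log_3(19683) = 9. At each level, the problem size is divided by 3, so it takes 9 divisions to reduce to a base case of size 1. The algorithm makes 3 recursive calls at each level.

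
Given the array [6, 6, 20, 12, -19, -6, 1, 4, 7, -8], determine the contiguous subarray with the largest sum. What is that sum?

Using Kadane's algorithm on [6, 6, 20, 12, -19, -6, 1, 4, 7, -8]:

Scanning through the array:
Position 1 (value 6): max_ending_here = 12, max_so_far = 12
Position 2 (value 20): max_ending_here = 32, max_so_far = 32
Position 3 (value 12): max_ending_here = 44, max_so_far = 44
Position 4 (value -19): max_ending_here = 25, max_so_far = 44
Position 5 (value -6): max_ending_here = 19, max_so_far = 44
Position 6 (value 1): max_ending_here = 20, max_so_far = 44
Position 7 (value 4): max_ending_here = 24, max_so_far = 44
Position 8 (value 7): max_ending_here = 31, max_so_far = 44
Position 9 (value -8): max_ending_here = 23, max_so_far = 44

Maximum subarray: [6, 6, 20, 12]
Maximum sum: 44

The maximum subarray is [6, 6, 20, 12] with sum 44. This subarray runs from index 0 to index 3.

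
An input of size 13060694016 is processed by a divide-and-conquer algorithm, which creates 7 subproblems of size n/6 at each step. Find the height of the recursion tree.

For divide and conquer with division factor 6:

Problem sizes at each level:
Level 0: 13060694016
Level 1: 2176782336
Level 2: 362797056
Level 3: 60466176
Level 4: 10077696
Level 5: 1679616
Level 6: 279936
Level 7: 46656
Level 8: 7776
Level 9: 1296
Level 10: 216
Level 11: 36
Level 12: 6
Level 13: 1

The root is level 0 and the size-1 base case is level 13 (the tree spans levels 0 through 13, i.e. 14 levels counting the root), so the depth is the number of divisions: log_6(13060694016) = 13

The recursion tree depth is log_6(13060694016) = 13. At each level, the problem size is divided by 6, so it takes 13 divisions to reduce to a base case of size 1. The algorithm makes 7 recursive calls at each level.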